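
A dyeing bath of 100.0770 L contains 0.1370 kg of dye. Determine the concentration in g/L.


Formula: Conc = dye_mass(kg) / volume(L) * 1000
Substituting: Conc = 0.1370 / 100.0770 * 1000
Result: 1.3689 g/L


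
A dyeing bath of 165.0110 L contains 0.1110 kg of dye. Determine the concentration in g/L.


Formula: Conc = dye_mass(kg) / volume(L) * 1000
Substituting: Conc = 0.1110 / 165.0110 * 1000
Result: 0.6727 g/L


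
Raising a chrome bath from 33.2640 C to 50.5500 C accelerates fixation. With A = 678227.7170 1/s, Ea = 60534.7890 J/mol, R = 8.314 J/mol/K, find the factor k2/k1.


T1 = 33.2640 + 273.15 = 306.4140 K; T2 = 50.5500 + 273.15 = 323.7000 K
k1 = A * exp(-Ea/(R*T1)) = 678227.7170 * exp(-60534.7890/(8.314*306.4140)) = 3.2478e-05 1/s
k2 = A * exp(-Ea/(R*T2)) = 678227.7170 * exp(-60534.7890/(8.314*323.7000)) = 1.1553e-04 1/s
k2/k1 = 1.1553e-04 / 3.2478e-05 = 3.5571


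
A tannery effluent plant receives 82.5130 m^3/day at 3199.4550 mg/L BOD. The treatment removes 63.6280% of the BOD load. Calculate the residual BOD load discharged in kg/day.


Load_in = volume * conc / 1000 = 82.5130 * 3199.4550 / 1000 = 263.9966 kg/day
Removed = Load_in * eff / 100 = 263.9966 * 63.6280 / 100 = 167.9758 kg/day
Load_out = Load_in - Removed = 263.9966 - 167.9758 = 96.0209 kg/day


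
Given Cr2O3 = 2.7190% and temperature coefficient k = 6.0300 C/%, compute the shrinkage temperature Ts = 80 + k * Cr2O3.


Formula: Ts = 80 + k * Cr2O3
Substituting: Ts = 80 + 6.0300 * 2.7190
Result: 96.3956 C


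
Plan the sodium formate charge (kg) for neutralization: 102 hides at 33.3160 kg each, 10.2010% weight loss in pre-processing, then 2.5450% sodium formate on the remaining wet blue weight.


Total_raw = N * avg_wt = 102 * 33.3160 = 3398.2320 kg
Substrate = Total_raw * (1 - loss/100) = 3398.2320 * (1 - 10.2010/100) = 3051.5784 kg
Neutralizer = Substrate * pct / 100 = 3051.5784 * 2.5450 / 100 = 77.6627 kg


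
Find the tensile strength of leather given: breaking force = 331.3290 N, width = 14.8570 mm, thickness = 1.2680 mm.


Formula: TS = force / (width * thickness)
Substituting: TS = 331.3290 / (14.8570 * 1.2680)
Result: 17.5877 N/mm^2


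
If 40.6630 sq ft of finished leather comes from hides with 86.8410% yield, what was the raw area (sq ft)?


Formula: raw = finished * 100 / yield
Substituting: raw = 40.6630 * 100 / 86.8410
Result: 46.8247 sq ft


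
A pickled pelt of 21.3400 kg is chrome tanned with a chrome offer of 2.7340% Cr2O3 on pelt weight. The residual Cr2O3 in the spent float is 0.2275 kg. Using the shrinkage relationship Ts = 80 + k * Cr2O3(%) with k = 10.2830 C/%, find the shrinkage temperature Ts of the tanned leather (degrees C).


Offered = pelt * offer_pct / 100 = 21.3400 * 2.7340 / 100 = 0.5834 kg
Uptake = offered - residual = 0.5834 - 0.2275 = 0.3559 kg
Cr2O3% on pelt = uptake / pelt * 100 = 0.3559 / 21.3400 * 100 = 1.6679 %
Ts = 80 + k * Cr2O3% = 80 + 10.2830 * 1.6679 = 97.1513 C


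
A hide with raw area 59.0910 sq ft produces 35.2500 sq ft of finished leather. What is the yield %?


Formula: Yield = finished / raw * 100
Substituting: Yield = 35.2500 / 59.0910 * 100
Result: 59.6538 %


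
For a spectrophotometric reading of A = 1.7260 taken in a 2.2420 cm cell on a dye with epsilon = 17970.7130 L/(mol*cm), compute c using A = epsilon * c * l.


Formula: c = A / (epsilon * l)
Substituting: c = 1.7260 / (17970.7130 * 2.2420)
Result: 4.2839e-05 mol/L


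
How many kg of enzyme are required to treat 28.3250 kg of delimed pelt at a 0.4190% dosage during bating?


Formula: Enzyme = substrate * pct / 100
Substituting: Enzyme = 28.3250 * 0.4190 / 100
Result: 0.1187 kg


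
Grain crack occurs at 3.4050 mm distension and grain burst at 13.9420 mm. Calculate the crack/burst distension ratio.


Formula: Ratio = crack / burst
Substituting: Ratio = 3.4050 / 13.9420
Result: 0.2442


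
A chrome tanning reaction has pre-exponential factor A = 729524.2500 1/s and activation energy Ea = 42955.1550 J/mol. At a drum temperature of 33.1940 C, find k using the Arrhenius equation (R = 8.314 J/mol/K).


T_K = T_C + 273.15 = 33.1940 + 273.15 = 306.3440 K
exponent = -Ea / (R * T_K) = -42955.1550 / (8.314 * 306.3440) = -16.8654
k = A * exp(exponent) = 729524.2500 * exp(-16.8654) = 0.0345543 1/s


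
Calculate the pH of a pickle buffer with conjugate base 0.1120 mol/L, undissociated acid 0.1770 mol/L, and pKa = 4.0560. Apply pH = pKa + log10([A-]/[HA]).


ratio = [A-] / [HA] = 0.1120 / 0.1770 = 0.6328
log10(ratio) = -0.1988
pH = pKa + log10(ratio) = 4.0560 - 0.1988 = 3.8572


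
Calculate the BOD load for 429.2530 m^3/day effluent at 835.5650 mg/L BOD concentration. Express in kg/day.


Formula: BOD_load = volume * conc / 1000
Substituting: BOD_load = 429.2530 * 835.5650 / 1000
Result: 358.6688 kg/day


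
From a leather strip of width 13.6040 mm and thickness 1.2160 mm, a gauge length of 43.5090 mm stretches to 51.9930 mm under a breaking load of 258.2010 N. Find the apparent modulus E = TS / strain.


TS = F / (w * t) = 258.2010 / (13.6040 * 1.2160) = 15.6084 N/mm^2
strain = (Lf - L0) / L0 = (51.9930 - 43.5090) / 43.5090 = 0.1950
E = TS / strain = 15.6084 / 0.1950 = 80.0454 N/mm^2


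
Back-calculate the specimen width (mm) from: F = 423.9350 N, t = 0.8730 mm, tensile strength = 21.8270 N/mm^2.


Formula: w = F / (TS * t)
Substituting: w = 423.9350 / (21.8270 * 0.8730)
Result: 22.2480 mm


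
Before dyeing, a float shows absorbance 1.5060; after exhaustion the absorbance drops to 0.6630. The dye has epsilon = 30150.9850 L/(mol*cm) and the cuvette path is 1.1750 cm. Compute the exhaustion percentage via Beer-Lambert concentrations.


c_initial = A_i / (epsilon * l) = 1.5060 / (30150.9850 * 1.1750) = 4.2509e-05 mol/L
c_final = A_f / (epsilon * l) = 0.6630 / (30150.9850 * 1.1750) = 1.8714e-05 mol/L
Exhaustion = (c_initial - c_final) / c_initial * 100 = (4.2509e-05 - 1.8714e-05) / 4.2509e-05 * 100 = 55.9761 %


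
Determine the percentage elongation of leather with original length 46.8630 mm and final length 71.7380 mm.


Formula: Elongation = (Lf - L0) / L0 * 100
Substituting: Elongation = (71.7380 - 46.8630) / 46.8630 * 100
Result: 53.0803 %


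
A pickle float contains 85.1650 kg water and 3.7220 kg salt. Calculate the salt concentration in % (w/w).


Formula: Conc = salt / (water + salt) * 100
Substituting: Conc = 3.7220 / (85.1650 + 3.7220) * 100
Result: 4.1873 %


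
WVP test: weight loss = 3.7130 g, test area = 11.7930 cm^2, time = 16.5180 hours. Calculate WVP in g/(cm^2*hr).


Formula: WVP = loss / (area * time)
Substituting: WVP = 3.7130 / (11.7930 * 16.5180)
Result: 0.0190609 g/(cm^2*hr)


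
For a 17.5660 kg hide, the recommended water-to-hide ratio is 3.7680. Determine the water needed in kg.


Formula: Water = hide_weight * ratio
Substituting: Water = 17.5660 * 3.7680
Result: 66.1887 kg


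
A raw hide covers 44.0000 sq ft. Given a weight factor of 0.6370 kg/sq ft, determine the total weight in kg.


Formula: Weight = area * weight_per_sqft
Substituting: Weight = 44.0000 * 0.6370
Result: 28.0280 kg


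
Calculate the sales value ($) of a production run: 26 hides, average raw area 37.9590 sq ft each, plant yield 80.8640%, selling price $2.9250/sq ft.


Raw_total = N * avg_area = 26 * 37.9590 = 986.9340 sq ft
Finished = Raw_total * yield / 100 = 986.9340 * 80.8640 / 100 = 798.0743 sq ft
Value = Finished * price = 798.0743 * 2.9250 = 2334.3674 $


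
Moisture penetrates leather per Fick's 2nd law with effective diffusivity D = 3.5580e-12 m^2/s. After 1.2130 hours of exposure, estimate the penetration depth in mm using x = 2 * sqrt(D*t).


t = 1.2130 hr * 3600 = 4366.8000 s
D * t = 3.5580e-12 * 4366.8000 = 1.5537e-08
x = 2 * sqrt(D*t) = 2 * sqrt(1.5537e-08) = 2.4930e-04 m = 0.2493 mm


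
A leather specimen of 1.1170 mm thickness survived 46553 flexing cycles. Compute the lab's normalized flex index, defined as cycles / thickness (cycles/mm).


Formula: Index = cycles / thickness
Substituting: Index = 46553 / 1.1170
Result: 41676.8129 cycles/mm


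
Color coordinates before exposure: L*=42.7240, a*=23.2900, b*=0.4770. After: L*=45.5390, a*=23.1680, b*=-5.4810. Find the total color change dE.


dL = 2.8150, da = -0.1220, db = -5.9580
dE = sqrt(2.8150^2 + (-0.1220)^2 + (-5.9580)^2) = 6.5907


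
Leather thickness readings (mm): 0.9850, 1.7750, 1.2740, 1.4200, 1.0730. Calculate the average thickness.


Formula: Average = sum / n
Substituting: Average = 6.5270 / 5
Result: 1.3054 mm


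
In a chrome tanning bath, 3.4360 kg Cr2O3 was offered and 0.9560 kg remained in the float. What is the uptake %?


Formula: Uptake = (offered - residual) / offered * 100
Substituting: Uptake = (3.4360 - 0.9560) / 3.4360 * 100
Result: 72.1769 %


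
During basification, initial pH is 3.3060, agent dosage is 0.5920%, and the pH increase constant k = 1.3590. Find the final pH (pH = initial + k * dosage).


Formula: pH_final = pH_initial + k * base_pct
Substituting: pH_final = 3.3060 + 1.3590 * 0.5920
Result: 4.1105


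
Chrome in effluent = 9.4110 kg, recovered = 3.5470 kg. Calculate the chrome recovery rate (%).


Formula: Recovery = recovered / input * 100
Substituting: Recovery = 3.5470 / 9.4110 * 100
Result: 37.6899 %


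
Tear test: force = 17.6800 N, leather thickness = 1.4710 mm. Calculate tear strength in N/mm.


Formula: Tear strength = force / thickness
Substituting: Tear strength = 17.6800 / 1.4710
Result: 12.0190 N/mm


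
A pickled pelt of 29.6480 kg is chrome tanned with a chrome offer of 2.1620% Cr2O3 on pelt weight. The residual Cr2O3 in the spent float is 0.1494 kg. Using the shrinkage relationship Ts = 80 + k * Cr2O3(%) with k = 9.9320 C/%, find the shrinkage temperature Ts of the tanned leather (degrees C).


Offered = pelt * offer_pct / 100 = 29.6480 * 2.1620 / 100 = 0.6410 kg
Uptake = offered - residual = 0.6410 - 0.1494 = 0.4916 kg
Cr2O3% on pelt = uptake / pelt * 100 = 0.4916 / 29.6480 * 100 = 1.6581 %
Ts = 80 + k * Cr2O3% = 80 + 9.9320 * 1.6581 = 96.4681 C


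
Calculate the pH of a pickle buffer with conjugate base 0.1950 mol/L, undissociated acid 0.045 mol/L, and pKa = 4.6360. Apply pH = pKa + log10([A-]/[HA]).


ratio = [A-] / [HA] = 0.1950 / 0.045 = 4.3333
log10(ratio) = 0.6368
pH = pKa + log10(ratio) = 4.6360 + 0.6368 = 5.2728


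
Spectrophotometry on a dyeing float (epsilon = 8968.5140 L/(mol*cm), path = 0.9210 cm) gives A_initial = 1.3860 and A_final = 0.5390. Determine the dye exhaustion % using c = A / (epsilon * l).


c_initial = A_i / (epsilon * l) = 1.3860 / (8968.5140 * 0.9210) = 1.6780e-04 mol/L
c_final = A_f / (epsilon * l) = 0.5390 / (8968.5140 * 0.9210) = 6.5254e-05 mol/L
Exhaustion = (c_initial - c_final) / c_initial * 100 = (1.6780e-04 - 6.5254e-05) / 1.6780e-04 * 100 = 61.1111 %


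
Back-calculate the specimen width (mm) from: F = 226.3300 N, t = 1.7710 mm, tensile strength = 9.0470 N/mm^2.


Formula: w = F / (TS * t)
Substituting: w = 226.3300 / (9.0470 * 1.7710)
Result: 14.1260 mm


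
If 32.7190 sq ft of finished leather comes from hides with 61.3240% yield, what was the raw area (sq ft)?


Formula: raw = finished * 100 / yield
Substituting: raw = 32.7190 * 100 / 61.3240
Result: 53.3543 sq ft


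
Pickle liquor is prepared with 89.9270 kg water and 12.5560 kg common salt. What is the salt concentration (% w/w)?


Formula: Conc = salt / (water + salt) * 100
Substituting: Conc = 12.5560 / (89.9270 + 12.5560) * 100
Result: 12.2518 %


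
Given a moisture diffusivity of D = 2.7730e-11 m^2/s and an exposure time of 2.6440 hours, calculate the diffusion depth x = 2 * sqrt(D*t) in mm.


t = 2.6440 hr * 3600 = 9518.4000 s
D * t = 2.7730e-11 * 9518.4000 = 2.6395e-07
x = 2 * sqrt(D*t) = 2 * sqrt(2.6395e-07) = 0.00102751 m = 1.0275 mm


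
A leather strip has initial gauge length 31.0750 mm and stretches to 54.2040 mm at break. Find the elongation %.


Formula: Elongation = (Lf - L0) / L0 * 100
Substituting: Elongation = (54.2040 - 31.0750) / 31.0750 * 100
Result: 74.4296 %


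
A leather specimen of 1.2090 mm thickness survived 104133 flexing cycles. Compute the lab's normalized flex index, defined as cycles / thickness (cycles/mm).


Formula: Index = cycles / thickness
Substituting: Index = 104133 / 1.2090
Result: 86131.5136 cycles/mm


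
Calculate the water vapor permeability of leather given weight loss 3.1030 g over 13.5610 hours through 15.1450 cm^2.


Formula: WVP = loss / (area * time)
Substituting: WVP = 3.1030 / (15.1450 * 13.5610)
Result: 0.0151085 g/(cm^2*hr)


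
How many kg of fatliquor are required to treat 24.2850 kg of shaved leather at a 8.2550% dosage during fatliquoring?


Formula: Fat = substrate * pct / 100
Substituting: Fat = 24.2850 * 8.2550 / 100
Result: 2.0047 kg


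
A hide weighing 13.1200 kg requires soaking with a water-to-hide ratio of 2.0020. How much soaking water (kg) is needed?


Formula: Water = hide_weight * ratio
Substituting: Water = 13.1200 * 2.0020
Result: 26.2662 kg


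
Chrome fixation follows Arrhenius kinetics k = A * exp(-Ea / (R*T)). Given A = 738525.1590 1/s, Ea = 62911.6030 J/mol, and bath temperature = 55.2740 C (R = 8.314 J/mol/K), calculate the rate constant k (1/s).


T_K = T_C + 273.15 = 55.2740 + 273.15 = 328.4240 K
exponent = -Ea / (R * T_K) = -62911.6030 / (8.314 * 328.4240) = -23.0402
k = A * exp(exponent) = 738525.1590 * exp(-23.0402) = 7.2802e-05 1/s


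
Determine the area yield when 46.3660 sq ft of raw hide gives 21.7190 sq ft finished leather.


Formula: Yield = finished / raw * 100
Substituting: Yield = 21.7190 / 46.3660 * 100
Result: 46.8425 %


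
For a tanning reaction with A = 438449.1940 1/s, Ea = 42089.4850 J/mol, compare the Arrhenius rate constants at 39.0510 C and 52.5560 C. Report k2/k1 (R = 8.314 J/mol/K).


T1 = 39.0510 + 273.15 = 312.2010 K; T2 = 52.5560 + 273.15 = 325.7060 K
k1 = A * exp(-Ea/(R*T1)) = 438449.1940 * exp(-42089.4850/(8.314*312.2010)) = 0.0397772 1/s
k2 = A * exp(-Ea/(R*T2)) = 438449.1940 * exp(-42089.4850/(8.314*325.7060)) = 0.0779173 1/s
k2/k1 = 0.0779173 / 0.0397772 = 1.9588


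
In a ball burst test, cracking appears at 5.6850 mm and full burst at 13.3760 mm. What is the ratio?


Formula: Ratio = crack / burst
Substituting: Ratio = 5.6850 / 13.3760
Result: 0.4250


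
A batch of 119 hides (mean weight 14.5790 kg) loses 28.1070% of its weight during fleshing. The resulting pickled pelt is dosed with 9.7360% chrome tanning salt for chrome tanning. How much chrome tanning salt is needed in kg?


Total_raw = N * avg_wt = 119 * 14.5790 = 1734.9010 kg
Substrate = Total_raw * (1 - loss/100) = 1734.9010 * (1 - 28.1070/100) = 1247.2724 kg
Chrome = Substrate * pct / 100 = 1247.2724 * 9.7360 / 100 = 121.4344 kg


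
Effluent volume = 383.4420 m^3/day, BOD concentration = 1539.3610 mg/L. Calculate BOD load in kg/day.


Formula: BOD_load = volume * conc / 1000
Substituting: BOD_load = 383.4420 * 1539.3610 / 1000
Result: 590.2557 kg/day


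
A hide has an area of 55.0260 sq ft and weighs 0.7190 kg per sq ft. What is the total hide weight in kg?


Formula: Weight = area * weight_per_sqft
Substituting: Weight = 55.0260 * 0.7190
Result: 39.5637 kg


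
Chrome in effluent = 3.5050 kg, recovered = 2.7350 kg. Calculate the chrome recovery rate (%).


Formula: Recovery = recovered / input * 100
Substituting: Recovery = 2.7350 / 3.5050 * 100
Result: 78.0314 %


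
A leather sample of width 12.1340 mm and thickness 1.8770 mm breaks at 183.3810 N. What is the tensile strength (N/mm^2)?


Formula: TS = force / (width * thickness)
Substituting: TS = 183.3810 / (12.1340 * 1.8770)
Result: 8.0517 N/mm^2


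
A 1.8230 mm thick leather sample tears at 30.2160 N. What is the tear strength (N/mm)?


Formula: Tear strength = force / thickness
Substituting: Tear strength = 30.2160 / 1.8230
Result: 16.5749 N/mm


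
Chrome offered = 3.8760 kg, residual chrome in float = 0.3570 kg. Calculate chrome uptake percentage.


Formula: Uptake = (offered - residual) / offered * 100
Substituting: Uptake = (3.8760 - 0.3570) / 3.8760 * 100
Result: 90.7895 %


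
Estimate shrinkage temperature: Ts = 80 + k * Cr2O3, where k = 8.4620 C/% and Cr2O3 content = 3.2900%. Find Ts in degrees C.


Formula: Ts = 80 + k * Cr2O3
Substituting: Ts = 80 + 8.4620 * 3.2900
Result: 107.8400 C


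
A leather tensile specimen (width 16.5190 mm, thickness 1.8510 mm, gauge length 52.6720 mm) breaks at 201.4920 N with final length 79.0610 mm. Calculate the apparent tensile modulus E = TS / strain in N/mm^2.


TS = F / (w * t) = 201.4920 / (16.5190 * 1.8510) = 6.5897 N/mm^2
strain = (Lf - L0) / L0 = (79.0610 - 52.6720) / 52.6720 = 0.5010
E = TS / strain = 6.5897 / 0.5010 = 13.1530 N/mm^2


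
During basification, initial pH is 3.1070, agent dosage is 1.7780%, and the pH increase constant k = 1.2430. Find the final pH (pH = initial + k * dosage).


Formula: pH_final = pH_initial + k * base_pct
Substituting: pH_final = 3.1070 + 1.2430 * 1.7780
Result: 5.3171


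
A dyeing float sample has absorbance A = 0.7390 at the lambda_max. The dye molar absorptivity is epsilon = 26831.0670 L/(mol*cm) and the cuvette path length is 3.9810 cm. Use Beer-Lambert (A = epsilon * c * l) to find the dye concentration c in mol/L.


Formula: c = A / (epsilon * l)
Substituting: c = 0.7390 / (26831.0670 * 3.9810)
Result: 6.9185e-06 mol/L


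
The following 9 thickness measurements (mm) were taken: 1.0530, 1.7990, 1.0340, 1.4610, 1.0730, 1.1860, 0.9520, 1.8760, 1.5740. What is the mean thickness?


Formula: Average = sum / n
Substituting: Average = 12.0080 / 9
Result: 1.3342 mm


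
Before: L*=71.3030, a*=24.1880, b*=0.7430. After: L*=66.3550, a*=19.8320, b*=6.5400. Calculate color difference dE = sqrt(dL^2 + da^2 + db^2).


dL = -4.9480, da = -4.3560, db = 5.7970
dE = sqrt((-4.9480)^2 + (-4.3560)^2 + 5.7970^2) = 8.7785


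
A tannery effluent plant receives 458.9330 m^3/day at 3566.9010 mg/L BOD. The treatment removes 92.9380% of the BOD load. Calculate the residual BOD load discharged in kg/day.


Load_in = volume * conc / 1000 = 458.9330 * 3566.9010 / 1000 = 1636.9686 kg/day
Removed = Load_in * eff / 100 = 1636.9686 * 92.9380 / 100 = 1521.3659 kg/day
Load_out = Load_in - Removed = 1636.9686 - 1521.3659 = 115.6027 kg/day


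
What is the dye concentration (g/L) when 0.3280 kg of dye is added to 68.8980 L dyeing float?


Formula: Conc = dye_mass(kg) / volume(L) * 1000
Substituting: Conc = 0.3280 / 68.8980 * 1000
Result: 4.7607 g/L


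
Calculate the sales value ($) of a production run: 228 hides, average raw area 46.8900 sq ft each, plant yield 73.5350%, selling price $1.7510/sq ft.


Raw_total = N * avg_area = 228 * 46.8900 = 10690.9200 sq ft
Finished = Raw_total * yield / 100 = 10690.9200 * 73.5350 / 100 = 7861.5680 sq ft
Value = Finished * price = 7861.5680 * 1.7510 = 13765.6056 $


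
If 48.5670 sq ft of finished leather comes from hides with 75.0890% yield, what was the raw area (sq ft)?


Formula: raw = finished * 100 / yield
Substituting: raw = 48.5670 * 100 / 75.0890
Result: 64.6792 sq ft


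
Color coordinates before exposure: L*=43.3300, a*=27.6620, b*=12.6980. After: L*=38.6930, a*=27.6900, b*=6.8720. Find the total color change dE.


dL = -4.6370, da = 0.028, db = -5.8260
dE = sqrt((-4.6370)^2 + 0.028^2 + (-5.8260)^2) = 7.4461


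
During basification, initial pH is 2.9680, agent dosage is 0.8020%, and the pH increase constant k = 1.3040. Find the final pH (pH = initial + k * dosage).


Formula: pH_final = pH_initial + k * base_pct
Substituting: pH_final = 2.9680 + 1.3040 * 0.8020
Result: 4.0138


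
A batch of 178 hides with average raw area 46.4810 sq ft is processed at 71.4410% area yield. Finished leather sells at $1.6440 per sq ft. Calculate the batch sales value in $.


Raw_total = N * avg_area = 178 * 46.4810 = 8273.6180 sq ft
Finished = Raw_total * yield / 100 = 8273.6180 * 71.4410 / 100 = 5910.7554 sq ft
Value = Finished * price = 5910.7554 * 1.6440 = 9717.2819 $


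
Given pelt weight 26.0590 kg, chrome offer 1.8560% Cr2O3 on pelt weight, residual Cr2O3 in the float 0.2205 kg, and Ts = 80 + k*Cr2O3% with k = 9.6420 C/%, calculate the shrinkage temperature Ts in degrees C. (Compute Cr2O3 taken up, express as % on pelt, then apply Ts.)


Offered = pelt * offer_pct / 100 = 26.0590 * 1.8560 / 100 = 0.4837 kg
Uptake = offered - residual = 0.4837 - 0.2205 = 0.2632 kg
Cr2O3% on pelt = uptake / pelt * 100 = 0.2632 / 26.0590 * 100 = 1.0098 %
Ts = 80 + k * Cr2O3% = 80 + 9.6420 * 1.0098 = 89.7369 C


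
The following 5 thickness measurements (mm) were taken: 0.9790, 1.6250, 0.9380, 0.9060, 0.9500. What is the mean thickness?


Formula: Average = sum / n
Substituting: Average = 5.3980 / 5
Result: 1.0796 mm


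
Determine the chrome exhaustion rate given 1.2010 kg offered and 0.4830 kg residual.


Formula: Uptake = (offered - residual) / offered * 100
Substituting: Uptake = (1.2010 - 0.4830) / 1.2010 * 100
Result: 59.7835 %


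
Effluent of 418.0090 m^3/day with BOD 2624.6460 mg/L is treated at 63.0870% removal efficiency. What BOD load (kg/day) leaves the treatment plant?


Load_in = volume * conc / 1000 = 418.0090 * 2624.6460 / 1000 = 1097.1256 kg/day
Removed = Load_in * eff / 100 = 1097.1256 * 63.0870 / 100 = 692.1437 kg/day
Load_out = Load_in - Removed = 1097.1256 - 692.1437 = 404.9820 kg/day


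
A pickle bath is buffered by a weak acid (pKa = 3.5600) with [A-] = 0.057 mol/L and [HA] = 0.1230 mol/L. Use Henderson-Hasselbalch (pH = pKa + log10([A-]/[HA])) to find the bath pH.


ratio = [A-] / [HA] = 0.057 / 0.1230 = 0.4634
log10(ratio) = -0.3340
pH = pKa + log10(ratio) = 3.5600 - 0.3340 = 3.2260


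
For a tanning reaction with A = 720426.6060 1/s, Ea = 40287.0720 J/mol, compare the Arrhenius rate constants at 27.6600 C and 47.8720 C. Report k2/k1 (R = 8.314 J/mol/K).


T1 = 27.6600 + 273.15 = 300.8100 K; T2 = 47.8720 + 273.15 = 321.0220 K
k1 = A * exp(-Ea/(R*T1)) = 720426.6060 * exp(-40287.0720/(8.314*300.8100)) = 0.0727149 1/s
k2 = A * exp(-Ea/(R*T2)) = 720426.6060 * exp(-40287.0720/(8.314*321.0220)) = 0.2005 1/s
k2/k1 = 0.2005 / 0.0727149 = 2.7572


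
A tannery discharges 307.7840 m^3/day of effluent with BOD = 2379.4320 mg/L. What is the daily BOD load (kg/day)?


Formula: BOD_load = volume * conc / 1000
Substituting: BOD_load = 307.7840 * 2379.4320 / 1000
Result: 732.3511 kg/day


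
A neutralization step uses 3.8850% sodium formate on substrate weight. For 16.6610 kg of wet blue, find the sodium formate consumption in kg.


Formula: Neutralizer = substrate * pct / 100
Substituting: Neutralizer = 16.6610 * 3.8850 / 100
Result: 0.6473 kg


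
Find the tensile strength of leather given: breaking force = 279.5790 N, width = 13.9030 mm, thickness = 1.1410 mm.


Formula: TS = force / (width * thickness)
Substituting: TS = 279.5790 / (13.9030 * 1.1410)
Result: 17.6242 N/mm^2


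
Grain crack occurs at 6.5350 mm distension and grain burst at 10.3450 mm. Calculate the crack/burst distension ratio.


Formula: Ratio = crack / burst
Substituting: Ratio = 6.5350 / 10.3450
Result: 0.6317


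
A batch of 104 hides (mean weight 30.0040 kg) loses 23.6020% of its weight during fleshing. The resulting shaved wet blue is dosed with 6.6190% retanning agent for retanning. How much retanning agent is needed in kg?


Total_raw = N * avg_wt = 104 * 30.0040 = 3120.4160 kg
Substrate = Total_raw * (1 - loss/100) = 3120.4160 * (1 - 23.6020/100) = 2383.9354 kg
Retan = Substrate * pct / 100 = 2383.9354 * 6.6190 / 100 = 157.7927 kg


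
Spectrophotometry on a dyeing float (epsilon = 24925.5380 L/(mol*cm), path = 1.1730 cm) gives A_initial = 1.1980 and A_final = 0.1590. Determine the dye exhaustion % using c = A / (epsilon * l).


c_initial = A_i / (epsilon * l) = 1.1980 / (24925.5380 * 1.1730) = 4.0975e-05 mol/L
c_final = A_f / (epsilon * l) = 0.1590 / (24925.5380 * 1.1730) = 5.4382e-06 mol/L
Exhaustion = (c_initial - c_final) / c_initial * 100 = (4.0975e-05 - 5.4382e-06) / 4.0975e-05 * 100 = 86.7279 %


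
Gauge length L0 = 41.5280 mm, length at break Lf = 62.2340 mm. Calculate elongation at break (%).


Formula: Elongation = (Lf - L0) / L0 * 100
Substituting: Elongation = (62.2340 - 41.5280) / 41.5280 * 100
Result: 49.8603 %


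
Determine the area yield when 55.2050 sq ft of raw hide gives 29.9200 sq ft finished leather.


Formula: Yield = finished / raw * 100
Substituting: Yield = 29.9200 / 55.2050 * 100
Result: 54.1980 %


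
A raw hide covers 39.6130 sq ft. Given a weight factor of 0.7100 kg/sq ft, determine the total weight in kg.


Formula: Weight = area * weight_per_sqft
Substituting: Weight = 39.6130 * 0.7100
Result: 28.1252 kg


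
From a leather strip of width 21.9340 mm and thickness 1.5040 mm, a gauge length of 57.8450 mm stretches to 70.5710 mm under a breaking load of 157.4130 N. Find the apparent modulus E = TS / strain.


TS = F / (w * t) = 157.4130 / (21.9340 * 1.5040) = 4.7717 N/mm^2
strain = (Lf - L0) / L0 = (70.5710 - 57.8450) / 57.8450 = 0.2200
E = TS / strain = 4.7717 / 0.2200 = 21.6895 N/mm^2


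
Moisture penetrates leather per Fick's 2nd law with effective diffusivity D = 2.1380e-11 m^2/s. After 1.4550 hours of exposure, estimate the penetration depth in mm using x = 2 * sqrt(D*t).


t = 1.4550 hr * 3600 = 5238.0000 s
D * t = 2.1380e-11 * 5238.0000 = 1.1199e-07
x = 2 * sqrt(D*t) = 2 * sqrt(1.1199e-07) = 6.6929e-04 m = 0.6693 mm


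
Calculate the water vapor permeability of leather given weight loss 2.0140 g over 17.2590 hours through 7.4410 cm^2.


Formula: WVP = loss / (area * time)
Substituting: WVP = 2.0140 / (7.4410 * 17.2590)
Result: 0.0156824 g/(cm^2*hr)


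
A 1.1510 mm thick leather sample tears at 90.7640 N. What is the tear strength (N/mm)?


Formula: Tear strength = force / thickness
Substituting: Tear strength = 90.7640 / 1.1510
Result: 78.8566 N/mm


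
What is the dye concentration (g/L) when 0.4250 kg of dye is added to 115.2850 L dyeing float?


Formula: Conc = dye_mass(kg) / volume(L) * 1000
Substituting: Conc = 0.4250 / 115.2850 * 1000
Result: 3.6865 g/L


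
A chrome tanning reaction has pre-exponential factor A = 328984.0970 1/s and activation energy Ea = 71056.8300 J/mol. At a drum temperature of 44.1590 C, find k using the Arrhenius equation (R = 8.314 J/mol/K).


T_K = T_C + 273.15 = 44.1590 + 273.15 = 317.3090 K
exponent = -Ea / (R * T_K) = -71056.8300 / (8.314 * 317.3090) = -26.9348
k = A * exp(exponent) = 328984.0970 * exp(-26.9348) = 6.6001e-07 1/s


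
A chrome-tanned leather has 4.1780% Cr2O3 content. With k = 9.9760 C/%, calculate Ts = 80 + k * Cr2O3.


Formula: Ts = 80 + k * Cr2O3
Substituting: Ts = 80 + 9.9760 * 4.1780
Result: 121.6797 C


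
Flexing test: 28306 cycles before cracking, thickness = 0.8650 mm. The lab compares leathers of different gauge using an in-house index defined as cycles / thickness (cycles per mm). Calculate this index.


Formula: Index = cycles / thickness
Substituting: Index = 28306 / 0.8650
Result: 32723.6994 cycles/mm


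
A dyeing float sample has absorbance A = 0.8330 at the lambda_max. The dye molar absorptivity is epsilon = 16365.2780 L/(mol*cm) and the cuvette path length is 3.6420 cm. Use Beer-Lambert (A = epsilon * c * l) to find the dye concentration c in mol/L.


Formula: c = A / (epsilon * l)
Substituting: c = 0.8330 / (16365.2780 * 3.6420)
Result: 1.3976e-05 mol/L


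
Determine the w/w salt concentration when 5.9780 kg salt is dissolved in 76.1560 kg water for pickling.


Formula: Conc = salt / (water + salt) * 100
Substituting: Conc = 5.9780 / (76.1560 + 5.9780) * 100
Result: 7.2784 %


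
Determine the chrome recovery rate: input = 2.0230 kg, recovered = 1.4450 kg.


Formula: Recovery = recovered / input * 100
Substituting: Recovery = 1.4450 / 2.0230 * 100
Result: 71.4286 %


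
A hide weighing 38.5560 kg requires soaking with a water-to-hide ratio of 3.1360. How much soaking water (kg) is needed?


Formula: Water = hide_weight * ratio
Substituting: Water = 38.5560 * 3.1360
Result: 120.9116 kg


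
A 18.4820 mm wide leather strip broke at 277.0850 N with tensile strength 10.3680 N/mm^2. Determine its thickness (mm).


Formula: t = F / (TS * w)
Substituting: t = 277.0850 / (10.3680 * 18.4820)
Result: 1.4460 mm


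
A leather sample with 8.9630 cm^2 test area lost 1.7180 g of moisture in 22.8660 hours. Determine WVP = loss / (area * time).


Formula: WVP = loss / (area * time)
Substituting: WVP = 1.7180 / (8.9630 * 22.8660)
Result: 0.00838262 g/(cm^2*hr)


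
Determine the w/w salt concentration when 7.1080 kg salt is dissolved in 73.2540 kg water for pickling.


Formula: Conc = salt / (water + salt) * 100
Substituting: Conc = 7.1080 / (73.2540 + 7.1080) * 100
Result: 8.8450 %


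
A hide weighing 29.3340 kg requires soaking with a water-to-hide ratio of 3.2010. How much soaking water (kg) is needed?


Formula: Water = hide_weight * ratio
Substituting: Water = 29.3340 * 3.2010
Result: 93.8981 kg


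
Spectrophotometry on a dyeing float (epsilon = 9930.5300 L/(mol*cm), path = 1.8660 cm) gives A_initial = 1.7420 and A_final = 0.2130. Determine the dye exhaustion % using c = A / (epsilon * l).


c_initial = A_i / (epsilon * l) = 1.7420 / (9930.5300 * 1.8660) = 9.4008e-05 mol/L
c_final = A_f / (epsilon * l) = 0.2130 / (9930.5300 * 1.8660) = 1.1495e-05 mol/L
Exhaustion = (c_initial - c_final) / c_initial * 100 = (9.4008e-05 - 1.1495e-05) / 9.4008e-05 * 100 = 87.7727 %


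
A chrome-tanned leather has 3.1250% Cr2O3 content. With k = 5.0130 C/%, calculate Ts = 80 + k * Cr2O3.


Formula: Ts = 80 + k * Cr2O3
Substituting: Ts = 80 + 5.0130 * 3.1250
Result: 95.6656 C


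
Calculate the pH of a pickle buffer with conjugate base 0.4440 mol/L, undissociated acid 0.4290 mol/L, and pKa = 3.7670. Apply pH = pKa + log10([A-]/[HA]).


ratio = [A-] / [HA] = 0.4440 / 0.4290 = 1.0350
log10(ratio) = 0.0149257
pH = pKa + log10(ratio) = 3.7670 + 0.0149257 = 3.7819


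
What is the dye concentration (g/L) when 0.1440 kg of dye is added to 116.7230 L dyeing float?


Formula: Conc = dye_mass(kg) / volume(L) * 1000
Substituting: Conc = 0.1440 / 116.7230 * 1000
Result: 1.2337 g/L


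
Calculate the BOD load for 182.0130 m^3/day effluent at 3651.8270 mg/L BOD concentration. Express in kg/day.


Formula: BOD_load = volume * conc / 1000
Substituting: BOD_load = 182.0130 * 3651.8270 / 1000
Result: 664.6800 kg/day


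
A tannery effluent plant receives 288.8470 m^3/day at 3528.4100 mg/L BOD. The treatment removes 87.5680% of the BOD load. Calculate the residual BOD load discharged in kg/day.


Load_in = volume * conc / 1000 = 288.8470 * 3528.4100 / 1000 = 1019.1706 kg/day
Removed = Load_in * eff / 100 = 1019.1706 * 87.5680 / 100 = 892.4673 kg/day
Load_out = Load_in - Removed = 1019.1706 - 892.4673 = 126.7033 kg/day


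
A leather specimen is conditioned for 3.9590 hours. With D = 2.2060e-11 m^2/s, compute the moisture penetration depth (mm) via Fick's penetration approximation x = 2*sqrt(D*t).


t = 3.9590 hr * 3600 = 14252.4000 s
D * t = 2.2060e-11 * 14252.4000 = 3.1441e-07
x = 2 * sqrt(D*t) = 2 * sqrt(3.1441e-07) = 0.00112144 m = 1.1214 mm


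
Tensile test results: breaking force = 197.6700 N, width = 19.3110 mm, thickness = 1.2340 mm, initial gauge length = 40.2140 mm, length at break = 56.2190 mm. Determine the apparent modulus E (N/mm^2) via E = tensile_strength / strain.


TS = F / (w * t) = 197.6700 / (19.3110 * 1.2340) = 8.2951 N/mm^2
strain = (Lf - L0) / L0 = (56.2190 - 40.2140) / 40.2140 = 0.3980
E = TS / strain = 8.2951 / 0.3980 = 20.8421 N/mm^2


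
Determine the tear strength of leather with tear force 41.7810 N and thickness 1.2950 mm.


Formula: Tear strength = force / thickness
Substituting: Tear strength = 41.7810 / 1.2950
Result: 32.2633 N/mm


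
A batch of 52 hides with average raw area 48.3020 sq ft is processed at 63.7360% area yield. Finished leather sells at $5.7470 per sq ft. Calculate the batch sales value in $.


Raw_total = N * avg_area = 52 * 48.3020 = 2511.7040 sq ft
Finished = Raw_total * yield / 100 = 2511.7040 * 63.7360 / 100 = 1600.8597 sq ft
Value = Finished * price = 1600.8597 * 5.7470 = 9200.1405 $


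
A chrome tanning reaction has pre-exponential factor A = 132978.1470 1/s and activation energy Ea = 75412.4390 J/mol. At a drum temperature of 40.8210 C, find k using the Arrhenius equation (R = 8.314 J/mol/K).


T_K = T_C + 273.15 = 40.8210 + 273.15 = 313.9710 K
exponent = -Ea / (R * T_K) = -75412.4390 / (8.314 * 313.9710) = -28.8897
k = A * exp(exponent) = 132978.1470 * exp(-28.8897) = 3.7769e-08 1/s


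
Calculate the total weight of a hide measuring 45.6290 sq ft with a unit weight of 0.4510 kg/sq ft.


Formula: Weight = area * weight_per_sqft
Substituting: Weight = 45.6290 * 0.4510
Result: 20.5787 kg


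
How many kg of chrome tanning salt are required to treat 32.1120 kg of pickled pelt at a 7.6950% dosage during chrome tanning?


Formula: Chrome = substrate * pct / 100
Substituting: Chrome = 32.1120 * 7.6950 / 100
Result: 2.4710 kg


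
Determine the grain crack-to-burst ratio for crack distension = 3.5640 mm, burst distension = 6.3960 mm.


Formula: Ratio = crack / burst
Substituting: Ratio = 3.5640 / 6.3960
Result: 0.5572


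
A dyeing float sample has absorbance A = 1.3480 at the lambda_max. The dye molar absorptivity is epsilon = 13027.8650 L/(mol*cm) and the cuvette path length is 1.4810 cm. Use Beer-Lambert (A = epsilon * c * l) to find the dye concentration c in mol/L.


Formula: c = A / (epsilon * l)
Substituting: c = 1.3480 / (13027.8650 * 1.4810)
Result: 6.9865e-05 mol/L


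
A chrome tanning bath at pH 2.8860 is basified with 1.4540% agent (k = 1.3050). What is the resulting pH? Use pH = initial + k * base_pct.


Formula: pH_final = pH_initial + k * base_pct
Substituting: pH_final = 2.8860 + 1.3050 * 1.4540
Result: 4.7835


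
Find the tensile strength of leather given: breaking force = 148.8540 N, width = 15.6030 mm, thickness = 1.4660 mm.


Formula: TS = force / (width * thickness)
Substituting: TS = 148.8540 / (15.6030 * 1.4660)
Result: 6.5076 N/mm^2


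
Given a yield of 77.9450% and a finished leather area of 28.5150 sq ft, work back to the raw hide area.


Formula: raw = finished * 100 / yield
Substituting: raw = 28.5150 * 100 / 77.9450
Result: 36.5835 sq ft


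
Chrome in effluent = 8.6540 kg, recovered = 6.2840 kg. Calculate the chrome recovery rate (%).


Formula: Recovery = recovered / input * 100
Substituting: Recovery = 6.2840 / 8.6540 * 100
Result: 72.6138 %


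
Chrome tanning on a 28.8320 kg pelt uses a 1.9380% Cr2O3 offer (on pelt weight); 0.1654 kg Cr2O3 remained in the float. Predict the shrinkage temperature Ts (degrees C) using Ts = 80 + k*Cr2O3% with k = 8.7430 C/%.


Offered = pelt * offer_pct / 100 = 28.8320 * 1.9380 / 100 = 0.5588 kg
Uptake = offered - residual = 0.5588 - 0.1654 = 0.3934 kg
Cr2O3% on pelt = uptake / pelt * 100 = 0.3934 / 28.8320 * 100 = 1.3643 %
Ts = 80 + k * Cr2O3% = 80 + 8.7430 * 1.3643 = 91.9284 C


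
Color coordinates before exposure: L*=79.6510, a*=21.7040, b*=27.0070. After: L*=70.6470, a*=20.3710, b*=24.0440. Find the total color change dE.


dL = -9.0040, da = -1.3330, db = -2.9630
dE = sqrt((-9.0040)^2 + (-1.3330)^2 + (-2.9630)^2) = 9.5723


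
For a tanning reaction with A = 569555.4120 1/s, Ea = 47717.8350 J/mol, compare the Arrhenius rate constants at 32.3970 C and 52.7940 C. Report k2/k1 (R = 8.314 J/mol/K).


T1 = 32.3970 + 273.15 = 305.5470 K; T2 = 52.7940 + 273.15 = 325.9440 K
k1 = A * exp(-Ea/(R*T1)) = 569555.4120 * exp(-47717.8350/(8.314*305.5470)) = 0.0039597 1/s
k2 = A * exp(-Ea/(R*T2)) = 569555.4120 * exp(-47717.8350/(8.314*325.9440)) = 0.0128282 1/s
k2/k1 = 0.0128282 / 0.0039597 = 3.2397


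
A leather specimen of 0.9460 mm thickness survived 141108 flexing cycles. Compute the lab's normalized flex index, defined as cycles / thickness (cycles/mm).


Formula: Index = cycles / thickness
Substituting: Index = 141108 / 0.9460
Result: 149162.7907 cycles/mm


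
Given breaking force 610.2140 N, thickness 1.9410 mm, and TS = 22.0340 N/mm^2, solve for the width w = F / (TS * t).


Formula: w = F / (TS * t)
Substituting: w = 610.2140 / (22.0340 * 1.9410)
Result: 14.2680 mm


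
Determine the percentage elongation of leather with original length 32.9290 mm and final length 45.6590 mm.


Formula: Elongation = (Lf - L0) / L0 * 100
Substituting: Elongation = (45.6590 - 32.9290) / 32.9290 * 100
Result: 38.6589 %


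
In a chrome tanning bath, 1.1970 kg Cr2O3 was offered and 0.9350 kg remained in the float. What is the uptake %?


Formula: Uptake = (offered - residual) / offered * 100
Substituting: Uptake = (1.1970 - 0.9350) / 1.1970 * 100
Result: 21.8881 %


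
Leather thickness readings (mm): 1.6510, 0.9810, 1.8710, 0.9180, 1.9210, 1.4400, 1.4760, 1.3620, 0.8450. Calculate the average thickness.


Formula: Average = sum / n
Substituting: Average = 12.4650 / 9
Result: 1.3850 mm


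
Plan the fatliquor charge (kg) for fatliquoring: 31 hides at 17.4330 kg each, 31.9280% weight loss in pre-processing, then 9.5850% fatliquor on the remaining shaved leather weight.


Total_raw = N * avg_wt = 31 * 17.4330 = 540.4230 kg
Substrate = Total_raw * (1 - loss/100) = 540.4230 * (1 - 31.9280/100) = 367.8767 kg
Fat = Substrate * pct / 100 = 367.8767 * 9.5850 / 100 = 35.2610 kg


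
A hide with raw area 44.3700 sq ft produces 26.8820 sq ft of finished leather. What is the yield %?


Formula: Yield = finished / raw * 100
Substituting: Yield = 26.8820 / 44.3700 * 100
Result: 60.5860 %


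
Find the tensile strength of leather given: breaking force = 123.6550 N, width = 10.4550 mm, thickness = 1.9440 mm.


Formula: TS = force / (width * thickness)
Substituting: TS = 123.6550 / (10.4550 * 1.9440)
Result: 6.0840 N/mm^2


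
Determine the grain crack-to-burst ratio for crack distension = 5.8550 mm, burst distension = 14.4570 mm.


Formula: Ratio = crack / burst
Substituting: Ratio = 5.8550 / 14.4570
Result: 0.4050


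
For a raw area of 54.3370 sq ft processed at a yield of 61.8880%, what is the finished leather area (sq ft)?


Formula: finished = raw * yield / 100
Substituting: finished = 54.3370 * 61.8880 / 100
Result: 33.6281 sq ft


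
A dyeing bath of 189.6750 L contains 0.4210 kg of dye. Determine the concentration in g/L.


Formula: Conc = dye_mass(kg) / volume(L) * 1000
Substituting: Conc = 0.4210 / 189.6750 * 1000
Result: 2.2196 g/L


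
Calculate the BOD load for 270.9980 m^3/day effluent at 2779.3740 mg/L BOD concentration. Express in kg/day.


Formula: BOD_load = volume * conc / 1000
Substituting: BOD_load = 270.9980 * 2779.3740 / 1000
Result: 753.2048 kg/day


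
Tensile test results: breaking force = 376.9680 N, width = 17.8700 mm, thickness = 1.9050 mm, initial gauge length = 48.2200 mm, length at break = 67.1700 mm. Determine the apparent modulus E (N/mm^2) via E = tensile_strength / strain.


TS = F / (w * t) = 376.9680 / (17.8700 * 1.9050) = 11.0735 N/mm^2
strain = (Lf - L0) / L0 = (67.1700 - 48.2200) / 48.2200 = 0.3930
E = TS / strain = 11.0735 / 0.3930 = 28.1775 N/mm^2


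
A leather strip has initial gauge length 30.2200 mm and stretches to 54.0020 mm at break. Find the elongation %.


Formula: Elongation = (Lf - L0) / L0 * 100
Substituting: Elongation = (54.0020 - 30.2200) / 30.2200 * 100
Result: 78.6962 %


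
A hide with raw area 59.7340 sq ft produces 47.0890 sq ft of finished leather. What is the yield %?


Formula: Yield = finished / raw * 100
Substituting: Yield = 47.0890 / 59.7340 * 100
Result: 78.8312 %


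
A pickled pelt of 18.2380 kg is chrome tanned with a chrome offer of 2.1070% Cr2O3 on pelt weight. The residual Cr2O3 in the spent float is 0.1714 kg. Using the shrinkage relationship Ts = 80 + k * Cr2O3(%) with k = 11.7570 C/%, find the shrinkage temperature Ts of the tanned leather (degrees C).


Offered = pelt * offer_pct / 100 = 18.2380 * 2.1070 / 100 = 0.3843 kg
Uptake = offered - residual = 0.3843 - 0.1714 = 0.2129 kg
Cr2O3% on pelt = uptake / pelt * 100 = 0.2129 / 18.2380 * 100 = 1.1672 %
Ts = 80 + k * Cr2O3% = 80 + 11.7570 * 1.1672 = 93.7228 C
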